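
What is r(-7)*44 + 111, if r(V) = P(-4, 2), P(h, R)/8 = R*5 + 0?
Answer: 3631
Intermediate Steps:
P(h, R) = 40*R (P(h, R) = 8*(R*5 + 0) = 8*(5*R + 0) = 8*(5*R) = 40*R)
r(V) = 80 (r(V) = 40*2 = 80)
r(-7)*44 + 111 = 80*44 + 111 = 3520 + 111 = 3631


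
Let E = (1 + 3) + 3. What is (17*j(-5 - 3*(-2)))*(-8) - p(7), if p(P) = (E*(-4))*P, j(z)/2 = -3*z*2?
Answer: 1828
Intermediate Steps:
E = 7 (E = 4 + 3 = 7)
j(z) = -12*z (j(z) = 2*(-3*z*2) = 2*(-6*z) = -12*z)
p(P) = -28*P (p(P) = (7*(-4))*P = -28*P)
(17*j(-5 - 3*(-2)))*(-8) - p(7) = (17*(-12*(-5 - 3*(-2))))*(-8) - (-28)*7 = (17*(-12*(-5 + 6)))*(-8) - 1*(-196) = (17*(-12*1))*(-8) + 196 = (17*(-12))*(-8) + 196 = -204*(-8) + 196 = 1632 + 196 = 1828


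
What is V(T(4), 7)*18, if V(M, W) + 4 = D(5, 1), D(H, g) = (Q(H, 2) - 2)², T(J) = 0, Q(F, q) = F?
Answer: 90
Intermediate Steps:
D(H, g) = (-2 + H)² (D(H, g) = (H - 2)² = (-2 + H)²)
V(M, W) = 5 (V(M, W) = -4 + (-2 + 5)² = -4 + 3² = -4 + 9 = 5)
V(T(4), 7)*18 = 5*18 = 90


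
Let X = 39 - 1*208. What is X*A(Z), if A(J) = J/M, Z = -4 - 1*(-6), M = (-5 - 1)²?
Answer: -169/18 ≈ -9.3889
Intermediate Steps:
X = -169 (X = 39 - 208 = -169)
M = 36 (M = (-6)² = 36)
Z = 2 (Z = -4 + 6 = 2)
A(J) = J/36
X*A(Z) = -169*2/36 = -169*1/18 = -169/18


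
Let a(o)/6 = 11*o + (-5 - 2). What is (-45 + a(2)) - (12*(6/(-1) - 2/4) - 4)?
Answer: 127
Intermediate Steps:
a(o) = -42 + 66*o (a(o) = 6*(11*o + (-5 - 2)) = 6*(11*o - 7) = 6*(-7 + 11*o) = -42 + 66*o)
(-45 + a(2)) - (12*(6/(-1) - 2/4) - 4) = (-45 + (-42 + 66*2)) - (12*(6/(-1) - 2/4) - 4) = (-45 + (-42 + 132)) - (12*(6*(-1) - 2*¼) - 4) = (-45 + 90) - (12*(-6 - ½) - 4) = 45 - (12*(-13/2) - 4) = 45 - (-78 - 4) = 45 - 1*(-82) = 45 + 82 = 127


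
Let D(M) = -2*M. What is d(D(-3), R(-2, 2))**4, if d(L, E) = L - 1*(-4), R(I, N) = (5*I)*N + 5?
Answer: 10000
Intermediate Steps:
R(I, N) = 5 + 5*I*N (R(I, N) = 5*I*N + 5 = 5 + 5*I*N)
d(L, E) = 4 + L (d(L, E) = L + 4 = 4 + L)
d(D(-3), R(-2, 2))**4 = (4 - 2*(-3))**4 = (4 + 6)**4 = 10**4 = 10000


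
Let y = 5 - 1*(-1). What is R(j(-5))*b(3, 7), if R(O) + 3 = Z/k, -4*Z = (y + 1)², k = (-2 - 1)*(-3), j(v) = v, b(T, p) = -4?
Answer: 157/9 ≈ 17.444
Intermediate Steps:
y = 6 (y = 5 + 1 = 6)
k = 9 (k = -3*(-3) = 9)
Z = -49/4 (Z = -(6 + 1)²/4 = -¼*7² = -¼*49 = -49/4 ≈ -12.250)
R(O) = -157/36 (R(O) = -3 - 49/4/9 = -3 - 49/4*⅑ = -3 - 49/36 = -157/36)
R(j(-5))*b(3, 7) = -157/36*(-4) = 157/9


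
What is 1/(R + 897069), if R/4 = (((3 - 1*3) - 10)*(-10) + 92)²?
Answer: 1/1044525 ≈ 9.5737e-7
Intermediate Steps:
R = 147456 (R = 4*(((3 - 1*3) - 10)*(-10) + 92)² = 4*(((3 - 3) - 10)*(-10) + 92)² = 4*((0 - 10)*(-10) + 92)² = 4*(-10*(-10) + 92)² = 4*(100 + 92)² = 4*192² = 4*36864 = 147456)
1/(R + 897069) = 1/(147456 + 897069) = 1/1044525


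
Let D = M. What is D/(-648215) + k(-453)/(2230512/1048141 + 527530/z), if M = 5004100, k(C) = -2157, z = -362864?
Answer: -1719562203491025932/536234153814907 ≈ -3206.7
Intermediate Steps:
D = 5004100
D/(-648215) + k(-453)/(2230512/1048141 + 527530/z) = 5004100/(-648215) - 2157/(2230512/1048141 + 527530/(-362864)) = 5004100*(-1/648215) - 2157/(2230512*(1/1048141) + 527530*(-1/362864)) = -1000820/129643 - 2157/(71952/33811 - 263765/181432) = -1000820/129643 - 2157/4136236849/6134397352 = -1000820/129643 - 2157*6134397352/4136236849 = -1000820/129643 - 13231895088264/4136236849 = -1719562203491025932/536234153814907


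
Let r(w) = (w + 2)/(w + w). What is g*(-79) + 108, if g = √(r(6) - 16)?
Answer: 108 - 79*I*√138/3 ≈ 108.0 - 309.35*I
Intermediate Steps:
r(w) = (2 + w)/(2*w) (r(w) = (2 + w)/((2*w)) = (2 + w)*(1/(2*w)) = (2 + w)/(2*w))
g = I*√138/3 (g = √((½)*(2 + 6)/6 - 16) = √((½)*(⅙)*8 - 16) = √(⅔ - 16) = √(-46/3) = I*√138/3 ≈ 3.9158*I)
g*(-79) + 108 = (I*√138/3)*(-79) + 108 = -79*I*√138/3 + 108 = 108 - 79*I*√138/3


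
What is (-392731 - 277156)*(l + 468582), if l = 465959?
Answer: -626036866867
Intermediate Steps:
(-392731 - 277156)*(l + 468582) = (-392731 - 277156)*(465959 + 468582) = -669887*934541 = -626036866867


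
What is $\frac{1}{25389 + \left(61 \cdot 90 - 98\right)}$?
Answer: $\frac{1}{30781} \approx 3.2488 \cdot 10^{-5}$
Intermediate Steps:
$\frac{1}{25389 + \left(61 \cdot 90 - 98\right)} = \frac{1}{25389 + \left(5490 - 98\right)} = \frac{1}{25389 + 5392} = \frac{1}{30781}$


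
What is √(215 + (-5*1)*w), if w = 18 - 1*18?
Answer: √215 ≈ 14.663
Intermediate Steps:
w = 0 (w = 18 - 18 = 0)
√(215 + (-5*1)*w) = √(215 - 5*1*0) = √(215 - 5*0) = √(215 + 0) = √215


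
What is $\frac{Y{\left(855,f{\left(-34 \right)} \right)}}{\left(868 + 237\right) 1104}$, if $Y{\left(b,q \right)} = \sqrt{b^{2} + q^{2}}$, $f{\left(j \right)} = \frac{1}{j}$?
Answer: $\frac{\sqrt{845064901}}{41477280} \approx 0.00070087$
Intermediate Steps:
$\frac{Y{\left(855,f{\left(-34 \right)} \right)}}{\left(868 + 237\right) 1104} = \frac{\sqrt{855^{2} + \left(\frac{1}{-34}\right)^{2}}}{\left(868 + 237\right) 1104} = \frac{\sqrt{731025 + \left(- \frac{1}{34}\right)^{2}}}{1105 \cdot 1104} = \frac{\sqrt{731025 + \frac{1}{1156}}}{1219920} = \sqrt{\frac{845064901}{1156}} \cdot \frac{1}{1219920} = \frac{\sqrt{845064901}}{34} \cdot \frac{1}{1219920} = \frac{\sqrt{845064901}}{41477280}$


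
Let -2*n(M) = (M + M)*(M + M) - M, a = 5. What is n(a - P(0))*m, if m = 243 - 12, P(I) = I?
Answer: -21945/2 ≈ -10973.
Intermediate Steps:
n(M) = M/2 - 2*M**2 (n(M) = -((M + M)*(M + M) - M)/2 = -((2*M)*(2*M) - M)/2 = -(4*M**2 - M)/2 = -(-M + 4*M**2)/2 = M/2 - 2*M**2)
m = 231
n(a - P(0))*m = ((5 - 1*0)*(1 - 4*(5 - 1*0))/2)*231 = ((5 + 0)*(1 - 4*(5 + 0))/2)*231 = ((1/2)*5*(1 - 4*5))*231 = ((1/2)*5*(1 - 20))*231 = ((1/2)*5*(-19))*231 = -95/2*231 = -21945/2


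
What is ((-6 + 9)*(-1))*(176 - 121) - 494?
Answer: -659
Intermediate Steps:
((-6 + 9)*(-1))*(176 - 121) - 494 = (3*(-1))*55 - 494 = -3*55 - 494 = -165 - 494 = -659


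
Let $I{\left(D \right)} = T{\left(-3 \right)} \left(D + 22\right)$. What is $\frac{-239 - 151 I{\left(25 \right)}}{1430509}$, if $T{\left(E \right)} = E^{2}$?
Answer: $- \frac{64112}{1430509} \approx -0.044818$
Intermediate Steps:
$I{\left(D \right)} = 198 + 9 D$ ($I{\left(D \right)} = \left(-3\right)^{2} \left(D + 22\right) = 9 \left(22 + D\right) = 198 + 9 D$)
$\frac{-239 - 151 I{\left(25 \right)}}{1430509} = \frac{-239 - 151 \left(198 + 9 \cdot 25\right)}{1430509} = \left(-239 - 151 \left(198 + 225\right)\right) \frac{1}{1430509} = \left(-239 - 63873\right) \frac{1}{1430509} = \left(-64112\right) \frac{1}{1430509} = - \frac{64112}{1430509}$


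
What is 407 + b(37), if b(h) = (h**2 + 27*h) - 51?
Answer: 2724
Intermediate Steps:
b(h) = -51 + h**2 + 27*h
407 + b(37) = 407 + (-51 + 37**2 + 27*37) = 407 + (-51 + 1369 + 999) = 407 + 2317 = 2724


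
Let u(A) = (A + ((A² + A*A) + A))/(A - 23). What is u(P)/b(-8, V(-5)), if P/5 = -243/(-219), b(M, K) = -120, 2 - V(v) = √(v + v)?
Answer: 6453/186004 ≈ 0.034693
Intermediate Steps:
V(v) = 2 - √2*√v (V(v) = 2 - √(v + v) = 2 - √(2*v) = 2 - √2*√v)
P = 405/73 (P = 5*(-243/(-219)) = 5*(-243*(-1/219)) = 5*(81/73) = 405/73 ≈ 5.5479)
u(A) = (2*A + 2*A²)/(-23 + A) (u(A) = (A + ((A² + A²) + A))/(-23 + A) = (A + (2*A² + A))/(-23 + A) = (A + (A + 2*A²))/(-23 + A) = (2*A + 2*A²)/(-23 + A))
u(P)/b(-8, V(-5)) = (2*(405/73)*(1 + 405/73)/(-23 + 405/73))/(-120) = (2*(405/73)*(478/73)/(-1274/73))*(-1/120) = (2*(405/73)*(-73/1274)*(478/73))*(-1/120) = -193590/46501*(-1/120) = 6453/186004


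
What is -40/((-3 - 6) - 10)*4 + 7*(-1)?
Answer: 27/19 ≈ 1.4211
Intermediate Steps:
-40/((-3 - 6) - 10)*4 + 7*(-1) = -40/(-9 - 10)*4 - 7 = -40/(-19)*4 - 7 = -40*(-1/19)*4 - 7 = (40/19)*4 - 7 = 160/19 - 7 = 27/19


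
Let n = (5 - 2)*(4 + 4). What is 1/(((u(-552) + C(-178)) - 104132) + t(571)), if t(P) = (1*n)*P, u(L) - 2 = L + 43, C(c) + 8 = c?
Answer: -1/91121 ≈ -1.0974e-5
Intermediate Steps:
C(c) = -8 + c
u(L) = 45 + L (u(L) = 2 + (L + 43) = 2 + (43 + L) = 45 + L)
n = 24 (n = 3*8 = 24)
t(P) = 24*P (t(P) = (1*24)*P = 24*P)
1/(((u(-552) + C(-178)) - 104132) + t(571)) = 1/((((45 - 552) + (-8 - 178)) - 104132) + 24*571) = 1/(((-507 - 186) - 104132) + 13704) = 1/((-693 - 104132) + 13704) = 1/(-104825 + 13704) = 1/(-91121) = -1/91121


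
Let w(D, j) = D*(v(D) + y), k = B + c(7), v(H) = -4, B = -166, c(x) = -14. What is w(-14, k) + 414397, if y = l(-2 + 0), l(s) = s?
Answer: 414481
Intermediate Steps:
y = -2 (y = -2 + 0 = -2)
k = -180 (k = -166 - 14 = -180)
w(D, j) = -6*D (w(D, j) = D*(-4 - 2) = D*(-6) = -6*D)
w(-14, k) + 414397 = -6*(-14) + 414397 = 84 + 414397 = 414481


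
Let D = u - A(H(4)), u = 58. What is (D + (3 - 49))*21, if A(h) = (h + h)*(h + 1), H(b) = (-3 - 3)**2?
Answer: -55692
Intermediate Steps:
H(b) = 36 (H(b) = (-6)**2 = 36)
A(h) = 2*h*(1 + h) (A(h) = (2*h)*(1 + h) = 2*h*(1 + h))
D = -2606 (D = 58 - 2*36*(1 + 36) = 58 - 2*36*37 = 58 - 1*2664 = 58 - 2664 = -2606)
(D + (3 - 49))*21 = (-2606 + (3 - 49))*21 = (-2606 - 46)*21 = -2652*21 = -55692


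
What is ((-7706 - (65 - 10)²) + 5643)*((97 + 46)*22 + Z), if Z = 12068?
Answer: -77408832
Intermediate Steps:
((-7706 - (65 - 10)²) + 5643)*((97 + 46)*22 + Z) = ((-7706 - (65 - 10)²) + 5643)*((97 + 46)*22 + 12068) = ((-7706 - 1*55²) + 5643)*(143*22 + 12068) = ((-7706 - 1*3025) + 5643)*(3146 + 12068) = ((-7706 - 3025) + 5643)*15214 = (-10731 + 5643)*15214 = -5088*15214 = -77408832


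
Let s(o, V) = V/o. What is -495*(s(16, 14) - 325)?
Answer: 1283535/8 ≈ 1.6044e+5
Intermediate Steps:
-495*(s(16, 14) - 325) = -495*(14/16 - 325) = -495*(14*(1/16) - 325) = -495*(7/8 - 325) = -495*(-2593/8) = 1283535/8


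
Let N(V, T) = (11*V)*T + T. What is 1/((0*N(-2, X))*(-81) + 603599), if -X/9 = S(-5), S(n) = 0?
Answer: 1/603599 ≈ 1.6567e-6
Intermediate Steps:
X = 0 (X = -9*0 = 0)
N(V, T) = T + 11*T*V (N(V, T) = 11*T*V + T = T + 11*T*V)
1/((0*N(-2, X))*(-81) + 603599) = 1/((0*(0*(1 + 11*(-2))))*(-81) + 603599) = 1/((0*(0*(1 - 22)))*(-81) + 603599) = 1/((0*(0*(-21)))*(-81) + 603599) = 1/((0*0)*(-81) + 603599) = 1/(0*(-81) + 603599) = 1/(0 + 603599) = 1/603599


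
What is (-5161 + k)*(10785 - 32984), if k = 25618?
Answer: -454124943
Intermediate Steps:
(-5161 + k)*(10785 - 32984) = (-5161 + 25618)*(10785 - 32984) = 20457*(-22199) = -454124943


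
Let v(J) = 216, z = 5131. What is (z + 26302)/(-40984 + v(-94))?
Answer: -31433/40768 ≈ -0.77102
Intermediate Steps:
(z + 26302)/(-40984 + v(-94)) = (5131 + 26302)/(-40984 + 216) = 31433/(-40768) = 31433*(-1/40768) = -31433/40768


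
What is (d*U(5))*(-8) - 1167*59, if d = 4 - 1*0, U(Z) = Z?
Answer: -69013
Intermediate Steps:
d = 4 (d = 4 + 0 = 4)
(d*U(5))*(-8) - 1167*59 = (4*5)*(-8) - 1167*59 = 20*(-8) - 68853 = -160 - 68853 = -69013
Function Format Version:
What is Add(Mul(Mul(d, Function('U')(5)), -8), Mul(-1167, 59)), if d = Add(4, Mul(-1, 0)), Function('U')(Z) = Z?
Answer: -69013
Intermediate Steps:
d = 4 (d = Add(4, 0) = 4)
Add(Mul(Mul(d, Function('U')(5)), -8), Mul(-1167, 59)) = Add(Mul(Mul(4, 5), -8), Mul(-1167, 59)) = Add(Mul(20, -8), -68853) = Add(-160, -68853) = -69013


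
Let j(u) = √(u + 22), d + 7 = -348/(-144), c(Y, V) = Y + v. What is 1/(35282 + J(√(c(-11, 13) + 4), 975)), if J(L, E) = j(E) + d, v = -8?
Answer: 5079948/179207298673 - 144*√997/179207298673 ≈ 2.8321e-5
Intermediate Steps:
c(Y, V) = -8 + Y (c(Y, V) = Y - 8 = -8 + Y)
d = -55/12 (d = -7 - 348/(-144) = -7 - 348*(-1/144) = -7 + 29/12 = -55/12 ≈ -4.5833)
j(u) = √(22 + u)
J(L, E) = -55/12 + √(22 + E) (J(L, E) = √(22 + E) - 55/12 = -55/12 + √(22 + E))
1/(35282 + J(√(c(-11, 13) + 4), 975)) = 1/(35282 + (-55/12 + √(22 + 975))) = 1/(35282 + (-55/12 + √997)) = 1/(423329/12 + √997)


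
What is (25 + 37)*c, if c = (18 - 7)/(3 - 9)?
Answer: -341/3 ≈ -113.67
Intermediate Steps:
c = -11/6 (c = 11/(-6) = 11*(-1/6) = -11/6 ≈ -1.8333)
(25 + 37)*c = (25 + 37)*(-11/6) = 62*(-11/6) = -341/3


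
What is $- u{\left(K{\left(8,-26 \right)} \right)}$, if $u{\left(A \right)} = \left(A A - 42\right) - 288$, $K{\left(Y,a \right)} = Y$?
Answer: $266$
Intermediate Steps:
$u{\left(A \right)} = -330 + A^{2}$ ($u{\left(A \right)} = \left(A^{2} - 42\right) - 288 = \left(-42 + A^{2}\right) - 288 = -330 + A^{2}$)
$- u{\left(K{\left(8,-26 \right)} \right)} = - (-330 + 8^{2}) = - (-330 + 64) = \left(-1\right) \left(-266\right) = 266$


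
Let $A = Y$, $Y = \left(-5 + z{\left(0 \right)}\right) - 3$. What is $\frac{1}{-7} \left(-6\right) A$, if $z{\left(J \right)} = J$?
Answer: $- \frac{48}{7} \approx -6.8571$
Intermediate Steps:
$Y = -8$ ($Y = \left(-5 + 0\right) - 3 = -5 - 3 = -8$)
$A = -8$
$\frac{1}{-7} \left(-6\right) A = \frac{1}{-7} \left(-6\right) \left(-8\right) = \left(- \frac{1}{7}\right) \left(-6\right) \left(-8\right) = \frac{6}{7} \left(-8\right) = - \frac{48}{7}$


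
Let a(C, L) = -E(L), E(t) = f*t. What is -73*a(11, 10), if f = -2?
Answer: -1460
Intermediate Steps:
E(t) = -2*t
a(C, L) = 2*L (a(C, L) = -(-2)*L = 2*L)
-73*a(11, 10) = -146*10 = -73*20 = -1460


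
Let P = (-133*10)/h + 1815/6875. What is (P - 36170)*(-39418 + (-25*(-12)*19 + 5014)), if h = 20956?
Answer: 52300227915504/50375 ≈ 1.0382e+9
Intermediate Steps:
P = 262649/1309750 (P = -133*10/20956 + 1815/6875 = -1330*1/20956 + 1815*(1/6875) = -665/10478 + 33/125 = 262649/1309750 ≈ 0.20053)
(P - 36170)*(-39418 + (-25*(-12)*19 + 5014)) = (262649/1309750 - 36170)*(-39418 + (-25*(-12)*19 + 5014)) = -47373394851*(-39418 + (300*19 + 5014))/1309750 = -47373394851*(-39418 + (5700 + 5014))/1309750 = -47373394851*(-39418 + 10714)/1309750 = -47373394851/1309750*(-28704) = 52300227915504/50375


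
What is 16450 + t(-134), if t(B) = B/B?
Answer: 16451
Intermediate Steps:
t(B) = 1
16450 + t(-134) = 16450 + 1 = 16451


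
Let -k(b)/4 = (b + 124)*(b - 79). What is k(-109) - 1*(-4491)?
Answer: 15771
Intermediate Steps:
k(b) = -4*(-79 + b)*(124 + b) (k(b) = -4*(b + 124)*(b - 79) = -4*(124 + b)*(-79 + b) = -4*(-79 + b)*(124 + b))
k(-109) - 1*(-4491) = (39184 - 180*(-109) - 4*(-109)**2) - 1*(-4491) = (39184 + 19620 - 4*11881) + 4491 = (39184 + 19620 - 47524) + 4491 = 11280 + 4491 = 15771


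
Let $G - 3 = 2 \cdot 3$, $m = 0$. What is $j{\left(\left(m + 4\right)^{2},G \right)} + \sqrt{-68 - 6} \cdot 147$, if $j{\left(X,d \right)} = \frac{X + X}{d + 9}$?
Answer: $\frac{16}{9} + 147 i \sqrt{74} \approx 1.7778 + 1264.5 i$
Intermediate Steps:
$G = 9$ ($G = 3 + 2 \cdot 3 = 3 + 6 = 9$)
$j{\left(X,d \right)} = \frac{2 X}{9 + d}$
$j{\left(\left(m + 4\right)^{2},G \right)} + \sqrt{-68 - 6} \cdot 147 = \frac{2 \left(0 + 4\right)^{2}}{9 + 9} + \sqrt{-68 - 6} \cdot 147 = \frac{2 \cdot 4^{2}}{18} + \sqrt{-74} \cdot 147 = 2 \cdot 16 \cdot \frac{1}{18} + i \sqrt{74} \cdot 147 = \frac{16}{9} + 147 i \sqrt{74}$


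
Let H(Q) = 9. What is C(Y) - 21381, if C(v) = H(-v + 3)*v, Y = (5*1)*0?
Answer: -21381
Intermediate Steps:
Y = 0 (Y = 5*0 = 0)
C(v) = 9*v
C(Y) - 21381 = 9*0 - 21381 = 0 - 21381 = -21381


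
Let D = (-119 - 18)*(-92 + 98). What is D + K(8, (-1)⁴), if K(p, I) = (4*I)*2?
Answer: -814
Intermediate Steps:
D = -822 (D = -137*6 = -822)
K(p, I) = 8*I
D + K(8, (-1)⁴) = -822 + 8*(-1)⁴ = -822 + 8*1 = -822 + 8 = -814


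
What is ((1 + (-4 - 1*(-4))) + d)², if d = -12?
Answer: 121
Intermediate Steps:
((1 + (-4 - 1*(-4))) + d)² = ((1 + (-4 - 1*(-4))) - 12)² = ((1 + (-4 + 4)) - 12)² = ((1 + 0) - 12)² = (1 - 12)² = (-11)² = 121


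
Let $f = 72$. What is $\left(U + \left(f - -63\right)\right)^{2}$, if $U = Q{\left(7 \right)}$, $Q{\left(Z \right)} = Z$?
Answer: $20164$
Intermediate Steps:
$U = 7$
$\left(U + \left(f - -63\right)\right)^{2} = \left(7 + \left(72 - -63\right)\right)^{2} = \left(7 + \left(72 + 63\right)\right)^{2} = \left(7 + 135\right)^{2} = 142^{2} = 20164$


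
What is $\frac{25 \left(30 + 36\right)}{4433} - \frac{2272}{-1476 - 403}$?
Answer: $\frac{1197466}{757237} \approx 1.5814$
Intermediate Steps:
$\frac{25 \left(30 + 36\right)}{4433} - \frac{2272}{-1476 - 403} = 25 \cdot 66 \cdot \frac{1}{4433} - \frac{2272}{-1879} = 1650 \cdot \frac{1}{4433} - - \frac{2272}{1879} = \frac{150}{403} + \frac{2272}{1879} = \frac{1197466}{757237}$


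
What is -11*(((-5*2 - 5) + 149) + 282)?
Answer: -4576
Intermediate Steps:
-11*(((-5*2 - 5) + 149) + 282) = -11*(((-10 - 5) + 149) + 282) = -11*((-15 + 149) + 282) = -11*(134 + 282) = -11*416 = -4576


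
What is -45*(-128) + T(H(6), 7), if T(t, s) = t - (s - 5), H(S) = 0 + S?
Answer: 5764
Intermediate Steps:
H(S) = S
T(t, s) = 5 + t - s (T(t, s) = t - (-5 + s) = t + (5 - s) = 5 + t - s)
-45*(-128) + T(H(6), 7) = -45*(-128) + (5 + 6 - 1*7) = 5760 + (5 + 6 - 7) = 5760 + 4 = 5764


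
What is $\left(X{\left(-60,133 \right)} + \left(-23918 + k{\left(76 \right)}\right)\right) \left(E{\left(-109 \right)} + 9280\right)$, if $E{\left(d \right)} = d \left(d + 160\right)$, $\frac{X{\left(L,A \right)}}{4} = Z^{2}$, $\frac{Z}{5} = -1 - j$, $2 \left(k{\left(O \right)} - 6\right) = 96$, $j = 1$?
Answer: $-87309544$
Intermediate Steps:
$k{\left(O \right)} = 54$ ($k{\left(O \right)} = 6 + \frac{1}{2} \cdot 96 = 6 + 48 = 54$)
$Z = -10$ ($Z = 5 \left(-1 - 1\right) = 5 \left(-2\right) = -10$)
$X{\left(L,A \right)} = 400$ ($X{\left(L,A \right)} = 4 \left(-10\right)^{2} = 4 \cdot 100 = 400$)
$E{\left(d \right)} = d \left(160 + d\right)$
$\left(X{\left(-60,133 \right)} + \left(-23918 + k{\left(76 \right)}\right)\right) \left(E{\left(-109 \right)} + 9280\right) = \left(400 + \left(-23918 + 54\right)\right) \left(- 109 \left(160 - 109\right) + 9280\right) = \left(400 - 23864\right) \left(\left(-109\right) 51 + 9280\right) = - 23464 \left(-5559 + 9280\right) = \left(-23464\right) 3721 = -87309544$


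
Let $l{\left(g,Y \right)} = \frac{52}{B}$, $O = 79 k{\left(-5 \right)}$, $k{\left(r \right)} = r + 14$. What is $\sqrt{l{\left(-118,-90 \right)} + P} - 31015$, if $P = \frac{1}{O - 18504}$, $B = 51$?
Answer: $-31015 + \frac{\sqrt{10364847555}}{100827} \approx -31014.0$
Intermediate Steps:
$k{\left(r \right)} = 14 + r$
$O = 711$ ($O = 79 \left(14 - 5\right) = 79 \cdot 9 = 711$)
$l{\left(g,Y \right)} = \frac{52}{51}$
$P = - \frac{1}{17793}$ ($P = \frac{1}{711 - 18504} = \frac{1}{-17793} = - \frac{1}{17793} \approx -5.6202 \cdot 10^{-5}$)
$\sqrt{l{\left(-118,-90 \right)} + P} - 31015 = \sqrt{\frac{52}{51} - \frac{1}{17793}} - 31015 = \sqrt{\frac{308395}{302481}} - 31015 = \frac{\sqrt{10364847555}}{100827} - 31015 = -31015 + \frac{\sqrt{10364847555}}{100827}$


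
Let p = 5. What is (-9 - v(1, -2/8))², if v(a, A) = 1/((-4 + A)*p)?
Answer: 579121/7225 ≈ 80.155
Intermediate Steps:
v(a, A) = 1/(-20 + 5*A) (v(a, A) = 1/((-4 + A)*5) = 1/(-20 + 5*A))
(-9 - v(1, -2/8))² = (-9 - 1/(5*(-4 - 2/8)))² = (-9 - 1/(5*(-4 - 2*⅛)))² = (-9 - 1/(5*(-4 - ¼)))² = (-9 - 1/(5*(-17/4)))² = (-9 - (-4)/(5*17))² = (-9 - 1*(-4/85))² = (-9 + 4/85)² = (-761/85)² = 579121/7225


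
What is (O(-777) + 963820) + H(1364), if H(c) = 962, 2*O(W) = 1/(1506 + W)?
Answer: 1406652157/1458 ≈ 9.6478e+5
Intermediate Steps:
O(W) = 1/(2*(1506 + W))
(O(-777) + 963820) + H(1364) = (1/(2*(1506 - 777)) + 963820) + 962 = ((½)/729 + 963820) + 962 = ((½)*(1/729) + 963820) + 962 = (1/1458 + 963820) + 962 = 1405249561/1458 + 962 = 1406652157/1458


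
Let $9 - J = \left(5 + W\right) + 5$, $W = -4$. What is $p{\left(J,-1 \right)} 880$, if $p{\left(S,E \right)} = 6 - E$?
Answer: $6160$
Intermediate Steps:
$J = 3$ ($J = 9 - \left(\left(5 - 4\right) + 5\right) = 9 - \left(1 + 5\right) = 9 - 6 = 3$)
$p{\left(J,-1 \right)} 880 = \left(6 - -1\right) 880 = \left(6 + 1\right) 880 = 7 \cdot 880 = 6160$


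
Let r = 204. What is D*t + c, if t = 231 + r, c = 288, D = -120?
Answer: -51912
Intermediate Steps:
t = 435 (t = 231 + 204 = 435)
D*t + c = -120*435 + 288 = -52200 + 288 = -51912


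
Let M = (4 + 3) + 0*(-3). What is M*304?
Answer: 2128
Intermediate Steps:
M = 7 (M = 7 + 0 = 7)
M*304 = 7*304 = 2128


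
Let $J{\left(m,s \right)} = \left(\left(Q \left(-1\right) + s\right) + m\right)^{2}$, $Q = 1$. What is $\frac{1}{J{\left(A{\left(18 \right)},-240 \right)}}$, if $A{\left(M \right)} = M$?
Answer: $\frac{1}{49729} \approx 2.0109 \cdot 10^{-5}$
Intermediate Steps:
$J{\left(m,s \right)} = \left(-1 + m + s\right)^{2}$ ($J{\left(m,s \right)} = \left(\left(1 \left(-1\right) + s\right) + m\right)^{2} = \left(\left(-1 + s\right) + m\right)^{2} = \left(-1 + m + s\right)^{2}$)
$\frac{1}{J{\left(A{\left(18 \right)},-240 \right)}} = \frac{1}{\left(-1 + 18 - 240\right)^{2}} = \frac{1}{\left(-223\right)^{2}} = \frac{1}{49729}$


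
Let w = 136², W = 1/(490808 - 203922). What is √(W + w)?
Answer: √1522286960404902/286886 ≈ 136.00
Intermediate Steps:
W = 1/286886 ≈ 3.4857e-6
w = 18496
√(W + w) = √(1/286886 + 18496) = √(5306243457/286886) = √1522286960404902/286886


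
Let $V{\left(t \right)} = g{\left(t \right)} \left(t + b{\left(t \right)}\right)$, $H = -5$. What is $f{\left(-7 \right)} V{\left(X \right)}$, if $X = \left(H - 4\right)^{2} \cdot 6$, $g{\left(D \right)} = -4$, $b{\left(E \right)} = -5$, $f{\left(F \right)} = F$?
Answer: $13468$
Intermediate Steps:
$X = 486$ ($X = \left(-5 - 4\right)^{2} \cdot 6 = \left(-9\right)^{2} \cdot 6 = 81 \cdot 6 = 486$)
$V{\left(t \right)} = 20 - 4 t$ ($V{\left(t \right)} = - 4 \left(t - 5\right) = - 4 \left(-5 + t\right) = 20 - 4 t$)
$f{\left(-7 \right)} V{\left(X \right)} = - 7 \left(20 - 1944\right) = \left(-7\right) \left(-1924\right) = 13468$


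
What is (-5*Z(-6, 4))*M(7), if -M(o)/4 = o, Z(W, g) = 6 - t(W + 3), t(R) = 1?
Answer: 700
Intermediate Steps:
Z(W, g) = 5 (Z(W, g) = 6 - 1*1 = 6 - 1 = 5)
M(o) = -4*o
(-5*Z(-6, 4))*M(7) = (-5*5)*(-4*7) = -25*(-28) = 700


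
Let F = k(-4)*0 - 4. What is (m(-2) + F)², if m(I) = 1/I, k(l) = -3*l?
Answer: 81/4 ≈ 20.250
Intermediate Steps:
F = -4 (F = -3*(-4)*0 - 4 = 12*0 - 4 = 0 - 4 = -4)
(m(-2) + F)² = (1/(-2) - 4)² = (-½ - 4)² = (-9/2)² = 81/4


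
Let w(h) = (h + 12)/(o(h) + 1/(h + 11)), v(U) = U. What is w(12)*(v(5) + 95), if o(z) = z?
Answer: 55200/277 ≈ 199.28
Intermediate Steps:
w(h) = (12 + h)/(h + 1/(11 + h)) (w(h) = (h + 12)/(h + 1/(h + 11)) = (12 + h)/(h + 1/(11 + h)))
w(12)*(v(5) + 95) = ((132 + 12**2 + 23*12)/(1 + 12**2 + 11*12))*(5 + 95) = ((132 + 144 + 276)/(1 + 144 + 132))*100 = (552/277)*100 = 55200/277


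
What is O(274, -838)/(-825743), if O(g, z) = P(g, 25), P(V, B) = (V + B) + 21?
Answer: -320/825743 ≈ -0.00038753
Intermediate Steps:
P(V, B) = 21 + B + V (P(V, B) = (B + V) + 21 = 21 + B + V)
O(g, z) = 46 + g (O(g, z) = 21 + 25 + g = 46 + g)
O(274, -838)/(-825743) = (46 + 274)/(-825743) = 320*(-1/825743) = -320/825743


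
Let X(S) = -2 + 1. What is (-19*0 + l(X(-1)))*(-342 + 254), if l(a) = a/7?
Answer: 88/7 ≈ 12.571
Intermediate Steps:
X(S) = -1
l(a) = a/7 (l(a) = a*(1/7) = a/7)
(-19*0 + l(X(-1)))*(-342 + 254) = (-19*0 + (1/7)*(-1))*(-342 + 254) = (0 - 1/7)*(-88) = -1/7*(-88) = 88/7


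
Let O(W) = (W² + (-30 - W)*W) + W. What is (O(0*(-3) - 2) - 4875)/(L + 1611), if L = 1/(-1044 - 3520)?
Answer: -21984788/7352603 ≈ -2.9901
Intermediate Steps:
O(W) = W + W² + W*(-30 - W) (O(W) = (W² + W*(-30 - W)) + W = W + W² + W*(-30 - W))
L = -1/4564 (L = 1/(-4564) = -1/4564 ≈ -0.00021911)
(O(0*(-3) - 2) - 4875)/(L + 1611) = (-29*(0*(-3) - 2) - 4875)/(-1/4564 + 1611) = (-29*(0 - 2) - 4875)/(7352603/4564) = (-29*(-2) - 4875)*(4564/7352603) = (58 - 4875)*(4564/7352603) = -4817*4564/7352603 = -21984788/7352603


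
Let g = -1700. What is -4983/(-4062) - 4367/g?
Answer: 4368309/1150900 ≈ 3.7956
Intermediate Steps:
-4983/(-4062) - 4367/g = -4983/(-4062) - 4367/(-1700) = -4983*(-1/4062) - 4367*(-1/1700) = 1661/1354 + 4367/1700 = 4368309/1150900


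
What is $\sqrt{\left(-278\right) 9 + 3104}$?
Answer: $\sqrt{602} \approx 24.536$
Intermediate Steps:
$\sqrt{\left(-278\right) 9 + 3104} = \sqrt{-2502 + 3104} = \sqrt{602}$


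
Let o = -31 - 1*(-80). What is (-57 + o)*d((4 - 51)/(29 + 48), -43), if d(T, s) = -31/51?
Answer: 248/51 ≈ 4.8627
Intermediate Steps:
o = 49 (o = -31 + 80 = 49)
d(T, s) = -31/51 (d(T, s) = -31*1/51 = -31/51)
(-57 + o)*d((4 - 51)/(29 + 48), -43) = (-57 + 49)*(-31/51) = -8*(-31/51) = 248/51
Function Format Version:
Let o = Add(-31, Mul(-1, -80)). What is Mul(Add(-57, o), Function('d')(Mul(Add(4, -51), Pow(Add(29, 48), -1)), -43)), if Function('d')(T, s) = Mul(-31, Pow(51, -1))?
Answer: Rational(248, 51) ≈ 4.8627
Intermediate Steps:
o = 49 (o = Add(-31, 80) = 49)
Function('d')(T, s) = Rational(-31, 51) (Function('d')(T, s) = Mul(-31, Rational(1, 51)) = Rational(-31, 51))
Mul(Add(-57, o), Function('d')(Mul(Add(4, -51), Pow(Add(29, 48), -1)), -43)) = Mul(Add(-57, 49), Rational(-31, 51)) = Mul(-8, Rational(-31, 51)) = Rational(248, 51)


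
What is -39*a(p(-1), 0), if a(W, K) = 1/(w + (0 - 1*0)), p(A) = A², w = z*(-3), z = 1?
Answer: 13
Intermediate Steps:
w = -3 (w = 1*(-3) = -3)
a(W, K) = -⅓ (a(W, K) = 1/(-3 + (0 - 1*0)) = 1/(-3 + (0 + 0)) = 1/(-3 + 0) = 1/(-3) = -⅓)
-39*a(p(-1), 0) = -39*(-⅓) = 13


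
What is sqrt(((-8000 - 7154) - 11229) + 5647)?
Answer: 144*I ≈ 144.0*I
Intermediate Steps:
sqrt(((-8000 - 7154) - 11229) + 5647) = sqrt((-15154 - 11229) + 5647) = sqrt(-26383 + 5647) = sqrt(-20736) = 144*I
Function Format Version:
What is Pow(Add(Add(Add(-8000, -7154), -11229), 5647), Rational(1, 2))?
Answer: Mul(144, I) ≈ Mul(144.00, I)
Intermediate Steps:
Pow(Add(Add(Add(-8000, -7154), -11229), 5647), Rational(1, 2)) = Pow(Add(Add(-15154, -11229), 5647), Rational(1, 2)) = Pow(Add(-26383, 5647), Rational(1, 2)) = Pow(-20736, Rational(1, 2)) = Mul(144, I)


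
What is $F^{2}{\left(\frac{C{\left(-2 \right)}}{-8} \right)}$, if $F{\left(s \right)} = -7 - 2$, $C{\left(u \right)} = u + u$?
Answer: $81$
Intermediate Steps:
$C{\left(u \right)} = 2 u$
$F{\left(s \right)} = -9$ ($F{\left(s \right)} = -7 - 2 = -9$)
$F^{2}{\left(\frac{C{\left(-2 \right)}}{-8} \right)} = \left(-9\right)^{2} = 81$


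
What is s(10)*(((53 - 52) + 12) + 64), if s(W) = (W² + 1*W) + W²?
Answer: 16170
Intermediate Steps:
s(W) = W + 2*W² (s(W) = (W² + W) + W² = (W + W²) + W² = W + 2*W²)
s(10)*(((53 - 52) + 12) + 64) = (10*(1 + 2*10))*(((53 - 52) + 12) + 64) = (10*(1 + 20))*((1 + 12) + 64) = (10*21)*(13 + 64) = 210*77 = 16170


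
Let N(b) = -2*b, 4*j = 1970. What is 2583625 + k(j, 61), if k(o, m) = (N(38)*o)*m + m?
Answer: 300456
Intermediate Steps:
j = 985/2 (j = (¼)*1970 = 985/2 ≈ 492.50)
k(o, m) = m - 76*m*o (k(o, m) = ((-2*38)*o)*m + m = (-76*o)*m + m = -76*m*o + m = m - 76*m*o)
2583625 + k(j, 61) = 2583625 + 61*(1 - 76*985/2) = 2583625 + 61*(1 - 37430) = 2583625 + 61*(-37429) = 2583625 - 2283169 = 300456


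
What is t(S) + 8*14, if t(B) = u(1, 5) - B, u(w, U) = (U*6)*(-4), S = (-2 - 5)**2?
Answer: -57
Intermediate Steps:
S = 49 (S = (-7)**2 = 49)
u(w, U) = -24*U (u(w, U) = (6*U)*(-4) = -24*U)
t(B) = -120 - B (t(B) = -24*5 - B = -120 - B)
t(S) + 8*14 = (-120 - 1*49) + 8*14 = (-120 - 49) + 112 = -169 + 112 = -57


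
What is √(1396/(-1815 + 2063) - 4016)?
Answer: 3*I*√1712874/62 ≈ 63.328*I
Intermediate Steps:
√(1396/(-1815 + 2063) - 4016) = √(1396/248 - 4016) = √(1396*(1/248) - 4016) = √(349/62 - 4016) = √(-248643/62) = 3*I*√1712874/62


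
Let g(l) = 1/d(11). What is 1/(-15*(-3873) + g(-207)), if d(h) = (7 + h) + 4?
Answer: 22/1278091 ≈ 1.7213e-5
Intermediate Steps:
d(h) = 11 + h
g(l) = 1/22 (g(l) = 1/(11 + 11) = 1/22)
1/(-15*(-3873) + g(-207)) = 1/(-15*(-3873) + 1/22) = 1/(58095 + 1/22) = 1/(1278091/22) = 22/1278091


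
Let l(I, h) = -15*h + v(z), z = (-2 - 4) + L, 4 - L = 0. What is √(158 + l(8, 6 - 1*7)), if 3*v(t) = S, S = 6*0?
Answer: √173 ≈ 13.153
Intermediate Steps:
L = 4 (L = 4 - 1*0 = 4 + 0 = 4)
z = -2 (z = (-2 - 4) + 4 = -6 + 4 = -2)
S = 0
v(t) = 0 (v(t) = (⅓)*0 = 0)
l(I, h) = -15*h (l(I, h) = -15*h + 0 = -15*h)
√(158 + l(8, 6 - 1*7)) = √(158 - 15*(6 - 1*7)) = √(158 - 15*(6 - 7)) = √(158 - 15*(-1)) = √(158 + 15) = √173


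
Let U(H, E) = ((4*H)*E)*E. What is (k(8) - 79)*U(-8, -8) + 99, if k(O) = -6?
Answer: 174179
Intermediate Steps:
U(H, E) = 4*H*E² (U(H, E) = (4*E*H)*E = 4*H*E²)
(k(8) - 79)*U(-8, -8) + 99 = (-6 - 79)*(4*(-8)*(-8)²) + 99 = -340*(-8)*64 + 99 = -85*(-2048) + 99 = 174080 + 99 = 174179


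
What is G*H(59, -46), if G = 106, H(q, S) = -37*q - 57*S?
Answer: 46534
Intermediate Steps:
H(q, S) = -57*S - 37*q
G*H(59, -46) = 106*(-57*(-46) - 37*59) = 106*(2622 - 2183) = 106*439 = 46534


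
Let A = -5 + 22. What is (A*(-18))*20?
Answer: -6120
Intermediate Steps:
A = 17
(A*(-18))*20 = (17*(-18))*20 = -306*20 = -6120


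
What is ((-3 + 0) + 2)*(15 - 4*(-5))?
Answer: -35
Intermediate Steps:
((-3 + 0) + 2)*(15 - 4*(-5)) = (-3 + 2)*(15 + 20) = -1*35 = -35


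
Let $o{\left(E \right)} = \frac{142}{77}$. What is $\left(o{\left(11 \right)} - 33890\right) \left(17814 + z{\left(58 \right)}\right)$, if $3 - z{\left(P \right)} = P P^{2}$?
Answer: $\frac{462631445460}{77} \approx 6.0082 \cdot 10^{9}$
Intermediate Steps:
$o{\left(E \right)} = \frac{142}{77}$ ($o{\left(E \right)} = 142 \cdot \frac{1}{77} = \frac{142}{77}$)
$z{\left(P \right)} = 3 - P^{3}$ ($z{\left(P \right)} = 3 - P P^{2} = 3 - P^{3}$)
$\left(o{\left(11 \right)} - 33890\right) \left(17814 + z{\left(58 \right)}\right) = \left(\frac{142}{77} - 33890\right) \left(17814 + \left(3 - 58^{3}\right)\right) = - \frac{2609388 \left(17814 + \left(3 - 195112\right)\right)}{77} = - \frac{2609388 \left(17814 - 195109\right)}{77} = \left(- \frac{2609388}{77}\right) \left(-177295\right) = \frac{462631445460}{77}$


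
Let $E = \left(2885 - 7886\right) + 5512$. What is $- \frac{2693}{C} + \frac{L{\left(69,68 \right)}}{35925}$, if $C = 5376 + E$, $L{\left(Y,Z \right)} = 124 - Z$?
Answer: $- \frac{96416353}{211490475} \approx -0.45589$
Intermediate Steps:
$E = 511$ ($E = -5001 + 5512 = 511$)
$C = 5887$ ($C = 5376 + 511 = 5887$)
$- \frac{2693}{C} + \frac{L{\left(69,68 \right)}}{35925} = - \frac{2693}{5887} + \frac{124 - 68}{35925} = \left(-2693\right) \frac{1}{5887} + \left(124 - 68\right) \frac{1}{35925} = - \frac{2693}{5887} + 56 \cdot \frac{1}{35925} = - \frac{2693}{5887} + \frac{56}{35925} = - \frac{96416353}{211490475}$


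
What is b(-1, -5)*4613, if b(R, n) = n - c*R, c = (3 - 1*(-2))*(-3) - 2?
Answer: -101486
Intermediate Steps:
c = -17 (c = (3 + 2)*(-3) - 2 = 5*(-3) - 2 = -15 - 2 = -17)
b(R, n) = n + 17*R (b(R, n) = n - (-17)*R = n + 17*R)
b(-1, -5)*4613 = (-5 + 17*(-1))*4613 = (-5 - 17)*4613 = -22*4613 = -101486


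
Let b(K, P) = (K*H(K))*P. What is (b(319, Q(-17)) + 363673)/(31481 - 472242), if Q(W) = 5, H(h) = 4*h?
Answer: -2398893/440761 ≈ -5.4426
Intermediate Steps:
b(K, P) = 4*P*K² (b(K, P) = (K*(4*K))*P = (4*K²)*P = 4*P*K²)
(b(319, Q(-17)) + 363673)/(31481 - 472242) = (4*5*319² + 363673)/(31481 - 472242) = (4*5*101761 + 363673)/(-440761) = (2035220 + 363673)*(-1/440761) = 2398893*(-1/440761) = -2398893/440761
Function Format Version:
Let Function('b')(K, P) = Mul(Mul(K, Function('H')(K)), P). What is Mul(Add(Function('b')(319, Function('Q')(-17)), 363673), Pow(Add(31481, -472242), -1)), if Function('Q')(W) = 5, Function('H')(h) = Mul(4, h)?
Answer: Rational(-2398893, 440761) ≈ -5.4426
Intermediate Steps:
Function('b')(K, P) = Mul(4, P, Pow(K, 2)) (Function('b')(K, P) = Mul(Mul(K, Mul(4, K)), P) = Mul(Mul(4, Pow(K, 2)), P) = Mul(4, P, Pow(K, 2)))
Mul(Add(Function('b')(319, Function('Q')(-17)), 363673), Pow(Add(31481, -472242), -1)) = Mul(Add(Mul(4, 5, Pow(319, 2)), 363673), Pow(Add(31481, -472242), -1)) = Mul(Add(Mul(4, 5, 101761), 363673), Pow(-440761, -1)) = Mul(Add(2035220, 363673), Rational(-1, 440761)) = Mul(2398893, Rational(-1, 440761)) = Rational(-2398893, 440761)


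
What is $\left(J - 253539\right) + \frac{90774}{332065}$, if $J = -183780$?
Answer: $- \frac{145218242961}{332065} \approx -4.3732 \cdot 10^{5}$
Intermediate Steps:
$\left(J - 253539\right) + \frac{90774}{332065} = \left(-183780 - 253539\right) + \frac{90774}{332065} = -437319 + 90774 \cdot \frac{1}{332065} = -437319 + \frac{90774}{332065} = - \frac{145218242961}{332065}$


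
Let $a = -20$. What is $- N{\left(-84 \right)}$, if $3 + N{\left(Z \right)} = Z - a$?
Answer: $67$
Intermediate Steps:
$N{\left(Z \right)} = 17 + Z$ ($N{\left(Z \right)} = -3 + \left(Z - -20\right) = -3 + \left(Z + 20\right) = -3 + \left(20 + Z\right) = 17 + Z$)
$- N{\left(-84 \right)} = - (17 - 84) = \left(-1\right) \left(-67\right) = 67$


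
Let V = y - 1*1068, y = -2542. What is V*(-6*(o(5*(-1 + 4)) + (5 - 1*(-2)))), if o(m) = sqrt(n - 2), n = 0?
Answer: 151620 + 21660*I*sqrt(2) ≈ 1.5162e+5 + 30632.0*I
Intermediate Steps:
o(m) = I*sqrt(2) (o(m) = sqrt(0 - 2) = sqrt(-2) = I*sqrt(2))
V = -3610 (V = -2542 - 1*1068 = -2542 - 1068 = -3610)
V*(-6*(o(5*(-1 + 4)) + (5 - 1*(-2)))) = -(-21660)*(I*sqrt(2) + (5 - 1*(-2))) = -(-21660)*(I*sqrt(2) + (5 + 2)) = -(-21660)*(I*sqrt(2) + 7) = -(-21660)*(7 + I*sqrt(2)) = -3610*(-42 - 6*I*sqrt(2)) = 151620 + 21660*I*sqrt(2)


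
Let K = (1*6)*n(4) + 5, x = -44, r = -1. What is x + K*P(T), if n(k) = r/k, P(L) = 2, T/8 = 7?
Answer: -37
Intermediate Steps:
T = 56 (T = 8*7 = 56)
n(k) = -1/k
K = 7/2 (K = (1*6)*(-1/4) + 5 = 6*(-1*1/4) + 5 = 6*(-1/4) + 5 = -3/2 + 5 = 7/2 ≈ 3.5000)
x + K*P(T) = -44 + (7/2)*2 = -44 + 7 = -37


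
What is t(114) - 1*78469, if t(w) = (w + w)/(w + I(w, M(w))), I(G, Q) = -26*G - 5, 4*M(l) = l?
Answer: -224029223/2855 ≈ -78469.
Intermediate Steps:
M(l) = l/4
I(G, Q) = -5 - 26*G
t(w) = 2*w/(-5 - 25*w) (t(w) = (w + w)/(w + (-5 - 26*w)) = (2*w)/(-5 - 25*w) = 2*w/(-5 - 25*w))
t(114) - 1*78469 = -2*114/(5 + 25*114) - 1*78469 = -2*114/(5 + 2850) - 78469 = -2*114/2855 - 78469 = -2*114*1/2855 - 78469 = -228/2855 - 78469 = -224029223/2855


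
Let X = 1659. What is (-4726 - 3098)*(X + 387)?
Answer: -16007904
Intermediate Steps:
(-4726 - 3098)*(X + 387) = (-4726 - 3098)*(1659 + 387) = -7824*2046 = -16007904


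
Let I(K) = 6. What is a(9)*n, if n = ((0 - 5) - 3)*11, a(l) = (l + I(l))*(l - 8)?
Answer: -1320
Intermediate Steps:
a(l) = (-8 + l)*(6 + l) (a(l) = (l + 6)*(l - 8) = (6 + l)*(-8 + l) = (-8 + l)*(6 + l))
n = -88 (n = (-5 - 3)*11 = -8*11 = -88)
a(9)*n = (-48 + 9**2 - 2*9)*(-88) = (-48 + 81 - 18)*(-88) = 15*(-88) = -1320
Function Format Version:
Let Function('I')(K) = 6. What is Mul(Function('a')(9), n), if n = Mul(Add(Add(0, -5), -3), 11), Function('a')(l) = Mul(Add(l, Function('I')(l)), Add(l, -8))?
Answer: -1320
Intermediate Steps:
Function('a')(l) = Mul(Add(-8, l), Add(6, l)) (Function('a')(l) = Mul(Add(l, 6), Add(l, -8)) = Mul(Add(6, l), Add(-8, l)) = Mul(Add(-8, l), Add(6, l)))
n = -88 (n = Mul(Add(-5, -3), 11) = Mul(-8, 11) = -88)
Mul(Function('a')(9), n) = Mul(Add(-48, Pow(9, 2), Mul(-2, 9)), -88) = Mul(Add(-48, 81, -18), -88) = Mul(15, -88) = -1320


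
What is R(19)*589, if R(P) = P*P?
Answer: 212629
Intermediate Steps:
R(P) = P²
R(19)*589 = 19²*589 = 361*589 = 212629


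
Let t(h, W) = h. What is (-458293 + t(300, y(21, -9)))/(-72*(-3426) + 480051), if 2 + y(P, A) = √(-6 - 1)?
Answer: -457993/726723 ≈ -0.63022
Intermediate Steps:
y(P, A) = -2 + I*√7 (y(P, A) = -2 + √(-6 - 1) = -2 + √(-7) = -2 + I*√7)
(-458293 + t(300, y(21, -9)))/(-72*(-3426) + 480051) = (-458293 + 300)/(-72*(-3426) + 480051) = -457993/(246672 + 480051) = -457993/726723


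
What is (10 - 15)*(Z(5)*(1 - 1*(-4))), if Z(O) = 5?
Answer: -125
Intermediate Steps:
(10 - 15)*(Z(5)*(1 - 1*(-4))) = (10 - 15)*(5*(1 - 1*(-4))) = -25*(1 + 4) = -25*5 = -5*25 = -125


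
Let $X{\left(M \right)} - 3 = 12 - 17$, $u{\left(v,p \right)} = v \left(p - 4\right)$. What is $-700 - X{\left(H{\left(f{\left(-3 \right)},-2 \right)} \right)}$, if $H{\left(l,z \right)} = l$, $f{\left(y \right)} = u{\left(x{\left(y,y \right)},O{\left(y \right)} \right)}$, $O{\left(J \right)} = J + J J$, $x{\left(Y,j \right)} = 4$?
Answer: $-698$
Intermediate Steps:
$O{\left(J \right)} = J + J^{2}$
$u{\left(v,p \right)} = v \left(-4 + p\right)$
$f{\left(y \right)} = -16 + 4 y \left(1 + y\right)$ ($f{\left(y \right)} = 4 \left(-4 + y \left(1 + y\right)\right) = -16 + 4 y \left(1 + y\right)$)
$X{\left(M \right)} = -2$ ($X{\left(M \right)} = 3 + \left(12 - 17\right) = 3 - 5 = -2$)
$-700 - X{\left(H{\left(f{\left(-3 \right)},-2 \right)} \right)} = -700 - -2 = -700 + 2 = -698$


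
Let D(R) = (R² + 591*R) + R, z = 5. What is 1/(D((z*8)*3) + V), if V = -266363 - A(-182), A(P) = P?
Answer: -1/180741 ≈ -5.5328e-6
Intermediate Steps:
D(R) = R² + 592*R
V = -266181 (V = -266363 - 1*(-182) = -266363 + 182 = -266181)
1/(D((z*8)*3) + V) = 1/(((5*8)*3)*(592 + (5*8)*3) - 266181) = 1/((40*3)*(592 + 40*3) - 266181) = 1/(120*(592 + 120) - 266181) = 1/(120*712 - 266181) = 1/(85440 - 266181) = 1/(-180741) = -1/180741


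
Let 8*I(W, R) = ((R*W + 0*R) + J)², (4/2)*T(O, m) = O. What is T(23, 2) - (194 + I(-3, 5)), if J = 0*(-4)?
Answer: -1685/8 ≈ -210.63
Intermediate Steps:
T(O, m) = O/2
J = 0
I(W, R) = R²*W²/8 (I(W, R) = ((R*W + 0*R) + 0)²/8 = ((R*W + 0) + 0)²/8 = (R*W + 0)²/8 = (R*W)²/8 = (R²*W²)/8 = R²*W²/8)
T(23, 2) - (194 + I(-3, 5)) = (½)*23 - (194 + (⅛)*5²*(-3)²) = 23/2 - (194 + (⅛)*25*9) = 23/2 - (194 + 225/8) = 23/2 - 1*1777/8 = 23/2 - 1777/8 = -1685/8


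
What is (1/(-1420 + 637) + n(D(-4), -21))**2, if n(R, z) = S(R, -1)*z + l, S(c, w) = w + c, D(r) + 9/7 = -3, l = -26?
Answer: 4429434916/613089 ≈ 7224.8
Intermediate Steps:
D(r) = -30/7 (D(r) = -9/7 - 3 = -30/7)
S(c, w) = c + w
n(R, z) = -26 + z*(-1 + R) (n(R, z) = (R - 1)*z - 26 = (-1 + R)*z - 26 = z*(-1 + R) - 26 = -26 + z*(-1 + R))
(1/(-1420 + 637) + n(D(-4), -21))**2 = (1/(-1420 + 637) + (-26 - 21*(-1 - 30/7)))**2 = (1/(-783) + (-26 - 21*(-37/7)))**2 = (-1/783 + (-26 + 111))**2 = (-1/783 + 85)**2 = (66554/783)**2 = 4429434916/613089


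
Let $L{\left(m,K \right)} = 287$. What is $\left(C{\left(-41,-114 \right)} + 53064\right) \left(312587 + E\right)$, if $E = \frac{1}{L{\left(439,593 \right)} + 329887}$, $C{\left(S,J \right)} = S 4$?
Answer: $\frac{2729854248676550}{165087} \approx 1.6536 \cdot 10^{10}$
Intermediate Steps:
$C{\left(S,J \right)} = 4 S$
$E = \frac{1}{330174}$ ($E = \frac{1}{287 + 329887} = \frac{1}{330174} \approx 3.0287 \cdot 10^{-6}$)
$\left(C{\left(-41,-114 \right)} + 53064\right) \left(312587 + E\right) = \left(4 \left(-41\right) + 53064\right) \left(312587 + \frac{1}{330174}\right) = \left(-164 + 53064\right) \frac{103208100139}{330174} = 52900 \cdot \frac{103208100139}{330174} = \frac{2729854248676550}{165087}$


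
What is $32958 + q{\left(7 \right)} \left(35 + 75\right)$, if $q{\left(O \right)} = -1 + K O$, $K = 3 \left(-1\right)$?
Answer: $30538$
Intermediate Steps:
$K = -3$
$q{\left(O \right)} = -1 - 3 O$
$32958 + q{\left(7 \right)} \left(35 + 75\right) = 32958 + \left(-1 - 21\right) \left(35 + 75\right) = 32958 + \left(-1 - 21\right) 110 = 32958 - 2420 = 30538$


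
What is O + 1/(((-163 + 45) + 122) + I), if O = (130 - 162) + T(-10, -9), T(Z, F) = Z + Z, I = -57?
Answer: -2757/53 ≈ -52.019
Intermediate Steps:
T(Z, F) = 2*Z
O = -52 (O = (130 - 162) + 2*(-10) = -32 - 20 = -52)
O + 1/(((-163 + 45) + 122) + I) = -52 + 1/(((-163 + 45) + 122) - 57) = -52 + 1/((-118 + 122) - 57) = -52 + 1/(4 - 57) = -52 + 1/(-53) = -52 - 1/53 = -2757/53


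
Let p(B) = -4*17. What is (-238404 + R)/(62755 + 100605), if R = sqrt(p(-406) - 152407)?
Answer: -59601/40840 + I*sqrt(6099)/32672 ≈ -1.4594 + 0.0023903*I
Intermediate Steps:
p(B) = -68
R = 5*I*sqrt(6099) (R = sqrt(-68 - 152407) = sqrt(-152475) = 5*I*sqrt(6099) ≈ 390.48*I)
(-238404 + R)/(62755 + 100605) = (-238404 + 5*I*sqrt(6099))/(62755 + 100605) = (-238404 + 5*I*sqrt(6099))/163360 = (-238404 + 5*I*sqrt(6099))*(1/163360) = -59601/40840 + I*sqrt(6099)/32672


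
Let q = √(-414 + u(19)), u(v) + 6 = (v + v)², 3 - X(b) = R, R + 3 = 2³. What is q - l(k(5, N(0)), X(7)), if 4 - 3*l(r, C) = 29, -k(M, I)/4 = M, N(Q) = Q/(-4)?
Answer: 121/3 ≈ 40.333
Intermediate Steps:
R = 5 (R = -3 + 2³ = -3 + 8 = 5)
N(Q) = -Q/4 (N(Q) = Q*(-¼) = -Q/4)
X(b) = -2 (X(b) = 3 - 1*5 = 3 - 5 = -2)
k(M, I) = -4*M
l(r, C) = -25/3 (l(r, C) = 4/3 - ⅓*29 = 4/3 - 29/3 = -25/3)
u(v) = -6 + 4*v² (u(v) = -6 + (v + v)² = -6 + (2*v)² = -6 + 4*v²)
q = 32 (q = √(-414 + (-6 + 4*19²)) = √(-414 + (-6 + 4*361)) = √(-414 + (-6 + 1444)) = √(-414 + 1438) = √1024 = 32)
q - l(k(5, N(0)), X(7)) = 32 - 1*(-25/3) = 32 + 25/3 = 121/3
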